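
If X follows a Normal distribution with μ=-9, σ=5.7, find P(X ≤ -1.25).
0.913030

We have X ~ Normal(μ=-9, σ=5.7).

The CDF gives us P(X ≤ k).

Using the CDF:
P(X ≤ -1.25) = 0.913030

This means there's approximately a 91.3% chance that X is at most -1.25.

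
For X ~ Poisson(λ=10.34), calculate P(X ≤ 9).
0.416178

We have X ~ Poisson(λ=10.34).

The CDF gives us P(X ≤ k).

Using the CDF:
P(X ≤ 9) = 0.416178

This means there's approximately a 41.6% chance that X is at most 9.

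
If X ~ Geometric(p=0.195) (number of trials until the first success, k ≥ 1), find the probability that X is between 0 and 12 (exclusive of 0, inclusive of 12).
0.925946

We have X ~ Geometric(p=0.195) (number of trials until the first success, k ≥ 1).

To find P(0 < X ≤ 12), we use:
P(0 < X ≤ 12) = P(X ≤ 12) - P(X ≤ 0)
                 = F(12) - F(0)
                 = 0.925946 - 0.000000
                 = 0.925946

So there's approximately a 92.6% chance that X falls in this range.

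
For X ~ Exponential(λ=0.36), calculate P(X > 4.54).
0.195069

We have X ~ Exponential(λ=0.36).

P(X > 4.54) = 1 - P(X ≤ 4.54)
                = 1 - F(4.54)
                = 1 - 0.804931
                = 0.195069

So there's approximately a 19.5% chance that X exceeds 4.54.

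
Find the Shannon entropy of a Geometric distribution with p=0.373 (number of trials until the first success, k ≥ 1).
1.7709 nats

We have X ~ Geometric(p=0.373) (number of trials until the first success, k ≥ 1).

The Shannon entropy measures the uncertainty or information content of the distribution.

For a Geometric distribution with p=0.373 (number of trials until the first success, k ≥ 1):
H(X) = 1.7709 nats

(In bits, this would be 2.5548 bits.)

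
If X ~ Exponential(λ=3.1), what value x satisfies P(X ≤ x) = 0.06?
0.0200

We have X ~ Exponential(λ=3.1).

We want to find x such that P(X ≤ x) = 0.06.

This is the 6th percentile, which means 6% of values fall below this point.

Using the inverse CDF (quantile function):
x = F⁻¹(0.06) = 0.0200

Verification: P(X ≤ 0.0200) = 0.06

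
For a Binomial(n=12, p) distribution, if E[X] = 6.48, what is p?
p = 0.54

For a Binomial(n, p) distribution:
E[X] = n × p

Given n = 12 and E[X] = 6.48:
6.48 = 12 × p
p = 6.48 / 12 = 0.54

Verification: Binomial(12, 0.54) has E[X] = 6.48 ✓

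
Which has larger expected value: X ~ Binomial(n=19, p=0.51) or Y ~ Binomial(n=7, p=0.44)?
X has larger mean (9.6900 > 3.0800)

Compute the expected value for each distribution:

X ~ Binomial(n=19, p=0.51):
E[X] = 9.6900

Y ~ Binomial(n=7, p=0.44):
E[Y] = 3.0800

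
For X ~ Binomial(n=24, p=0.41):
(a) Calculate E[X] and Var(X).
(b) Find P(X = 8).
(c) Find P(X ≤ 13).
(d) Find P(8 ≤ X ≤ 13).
(a) E[X] = 9.8400, Var(X) = 5.8056
(b) P(X = 8) = 0.126610
(c) P(X ≤ 13) = 0.934459
(d) P(8 ≤ X ≤ 13) = 0.768462

We have X ~ Binomial(n=24, p=0.41).

(a) Moments:
E[X] = 9.8400
Var(X) = 5.8056
σ = √Var(X) = 2.4095

(b) Point probability using PMF:
P(X = 8) = 0.126610

(c) Cumulative probability using CDF:
P(X ≤ 13) = F(13) = 0.934459

(d) Range probability:
P(8 ≤ X ≤ 13) = P(X ≤ 13) - P(X ≤ 7)
                   = F(13) - F(7)
                   = 0.934459 - 0.165996
                   = 0.768462

This means approximately 76.8% of outcomes fall in the interval [8, 13].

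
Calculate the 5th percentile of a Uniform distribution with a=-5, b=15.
-4.0000

We have X ~ Uniform(a=-5, b=15).

We want to find x such that P(X ≤ x) = 0.05.

This is the 5th percentile, which means 5% of values fall below this point.

Using the inverse CDF (quantile function):
x = F⁻¹(0.05) = -4.0000

Verification: P(X ≤ -4.0000) = 0.05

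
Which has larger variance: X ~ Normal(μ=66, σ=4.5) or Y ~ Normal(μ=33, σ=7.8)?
Y has larger variance (60.8400 > 20.2500)

Compute the variance for each distribution:

X ~ Normal(μ=66, σ=4.5):
Var(X) = 20.2500

Y ~ Normal(μ=33, σ=7.8):
Var(Y) = 60.8400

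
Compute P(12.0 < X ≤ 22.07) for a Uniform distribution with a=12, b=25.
0.774615

We have X ~ Uniform(a=12, b=25).

To find P(12.0 < X ≤ 22.07), we use:
P(12.0 < X ≤ 22.07) = P(X ≤ 22.07) - P(X ≤ 12.0)
                 = F(22.07) - F(12.0)
                 = 0.774615 - 0.000000
                 = 0.774615

So there's approximately a 77.5% chance that X falls in this range.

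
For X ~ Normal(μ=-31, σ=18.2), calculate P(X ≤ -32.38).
0.469779

We have X ~ Normal(μ=-31, σ=18.2).

The CDF gives us P(X ≤ k).

Using the CDF:
P(X ≤ -32.38) = 0.469779

This means there's approximately a 47.0% chance that X is at most -32.38.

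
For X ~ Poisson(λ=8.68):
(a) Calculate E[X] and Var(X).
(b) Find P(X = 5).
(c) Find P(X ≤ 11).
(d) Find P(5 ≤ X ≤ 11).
(a) E[X] = 8.6800, Var(X) = 8.6800
(b) P(X = 5) = 0.069782
(c) P(X ≤ 11) = 0.832907
(d) P(5 ≤ X ≤ 11) = 0.766139

We have X ~ Poisson(λ=8.68).

(a) Moments:
E[X] = 8.6800
Var(X) = 8.6800
σ = √Var(X) = 2.9462

(b) Point probability using PMF:
P(X = 5) = 0.069782

(c) Cumulative probability using CDF:
P(X ≤ 11) = F(11) = 0.832907

(d) Range probability:
P(5 ≤ X ≤ 11) = P(X ≤ 11) - P(X ≤ 4)
                   = F(11) - F(4)
                   = 0.832907 - 0.066768
                   = 0.766139

This means approximately 76.6% of outcomes fall in the interval [5, 11].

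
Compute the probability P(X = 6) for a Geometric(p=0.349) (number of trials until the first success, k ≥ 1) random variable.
0.040807

We have X ~ Geometric(p=0.349) (number of trials until the first success, k ≥ 1).

For a Geometric distribution, the PMF gives us the probability of each outcome.

Using the PMF formula:
P(X = 6) = 0.040807

Rounded to 4 decimal places: 0.0408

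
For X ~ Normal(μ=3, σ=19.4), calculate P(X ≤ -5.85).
0.324128

We have X ~ Normal(μ=3, σ=19.4).

The CDF gives us P(X ≤ k).

Using the CDF:
P(X ≤ -5.85) = 0.324128

This means there's approximately a 32.4% chance that X is at most -5.85.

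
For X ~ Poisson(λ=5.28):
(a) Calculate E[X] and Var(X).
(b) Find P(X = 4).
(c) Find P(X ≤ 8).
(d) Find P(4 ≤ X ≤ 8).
(a) E[X] = 5.2800, Var(X) = 5.2800
(b) P(X = 4) = 0.164911
(c) P(X ≤ 8) = 0.912088
(d) P(4 ≤ X ≤ 8) = 0.684190

We have X ~ Poisson(λ=5.28).

(a) Moments:
E[X] = 5.2800
Var(X) = 5.2800
σ = √Var(X) = 2.2978

(b) Point probability using PMF:
P(X = 4) = 0.164911

(c) Cumulative probability using CDF:
P(X ≤ 8) = F(8) = 0.912088

(d) Range probability:
P(4 ≤ X ≤ 8) = P(X ≤ 8) - P(X ≤ 3)
                   = F(8) - F(3)
                   = 0.912088 - 0.227897
                   = 0.684190

This means approximately 68.4% of outcomes fall in the interval [4, 8].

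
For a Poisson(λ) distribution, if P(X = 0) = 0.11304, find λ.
λ = 2.1800

For a Poisson(λ) distribution, the PMF at 0 is:
P(X = 0) = λ^0 e^(-λ) / 0! = e^(-λ)

Given P(X = 0) = 0.11304:
e^(-λ) = 0.11304
-λ = ln(0.11304)
λ = -ln(0.11304) = 2.1800

Verification: e^(-2.1800) = 0.11304 ✓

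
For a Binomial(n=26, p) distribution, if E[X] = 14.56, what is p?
p = 0.56

For a Binomial(n, p) distribution:
E[X] = n × p

Given n = 26 and E[X] = 14.56:
14.56 = 26 × p
p = 14.56 / 26 = 0.56

Verification: Binomial(26, 0.56) has E[X] = 14.56 ✓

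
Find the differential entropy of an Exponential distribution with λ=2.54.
0.0678 nats

We have X ~ Exponential(λ=2.54).

The differential entropy measures the uncertainty or information content of the distribution.

For an Exponential distribution with λ=2.54:
h(X) = 0.0678 nats

(In bits, this would be 0.0979 bits.)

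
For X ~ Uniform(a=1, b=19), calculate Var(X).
27.0000

We have X ~ Uniform(a=1, b=19).

For a Uniform distribution with a=1, b=19:
Var(X) = 27.0000

The variance measures the spread of the distribution around the mean.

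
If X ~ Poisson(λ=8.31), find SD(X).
2.8827

We have X ~ Poisson(λ=8.31).

For a Poisson distribution with λ=8.31:
σ = √Var(X) = 2.8827

The standard deviation is the square root of the variance.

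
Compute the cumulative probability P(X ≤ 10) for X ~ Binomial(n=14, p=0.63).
0.822584

We have X ~ Binomial(n=14, p=0.63).

The CDF gives us P(X ≤ k).

Using the CDF:
P(X ≤ 10) = 0.822584

This means there's approximately a 82.3% chance that X is at most 10.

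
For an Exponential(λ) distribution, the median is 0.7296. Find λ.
λ = 0.9500

For X ~ Exponential(λ), the CDF is F(x) = 1 - e^(-λx).
The median m satisfies F(m) = 0.5:
1 - e^(-λm) = 0.5
e^(-λm) = 0.5
λm = ln(2)
m = ln(2) / λ

Given m = 0.7296:
λ = ln(2) / 0.7296 = 0.693147 / 0.7296 = 0.9500

Verification: ln(2) / 0.9500 = 0.7296 ✓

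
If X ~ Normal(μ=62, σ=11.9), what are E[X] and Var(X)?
E[X] = 62.0000, Var(X) = 141.6100

We have X ~ Normal(μ=62, σ=11.9).

For a Normal distribution with μ=62, σ=11.9:

Expected value:
E[X] = 62.0000

Variance:
Var(X) = 141.6100

Standard deviation:
σ = √Var(X) = 11.9000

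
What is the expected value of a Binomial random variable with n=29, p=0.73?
21.1700

We have X ~ Binomial(n=29, p=0.73).

For a Binomial distribution with n=29, p=0.73:
E[X] = 21.1700

This is the expected (average) value of X.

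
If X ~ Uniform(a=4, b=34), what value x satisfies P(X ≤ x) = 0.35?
14.5000

We have X ~ Uniform(a=4, b=34).

We want to find x such that P(X ≤ x) = 0.35.

This is the 35th percentile, which means 35% of values fall below this point.

Using the inverse CDF (quantile function):
x = F⁻¹(0.35) = 14.5000

Verification: P(X ≤ 14.5000) = 0.35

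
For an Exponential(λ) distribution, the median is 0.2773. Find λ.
λ = 2.4996

For X ~ Exponential(λ), the CDF is F(x) = 1 - e^(-λx).
The median m satisfies F(m) = 0.5:
1 - e^(-λm) = 0.5
e^(-λm) = 0.5
λm = ln(2)
m = ln(2) / λ

Given m = 0.2773:
λ = ln(2) / 0.2773 = 0.693147 / 0.2773 = 2.4996

Verification: ln(2) / 2.4996 = 0.2773 ✓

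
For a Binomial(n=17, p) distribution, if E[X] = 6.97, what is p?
p = 0.41

For a Binomial(n, p) distribution:
E[X] = n × p

Given n = 17 and E[X] = 6.97:
6.97 = 17 × p
p = 6.97 / 17 = 0.41

Verification: Binomial(17, 0.41) has E[X] = 6.97 ✓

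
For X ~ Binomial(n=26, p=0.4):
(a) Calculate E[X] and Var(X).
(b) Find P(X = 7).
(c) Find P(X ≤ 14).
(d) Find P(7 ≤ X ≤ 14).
(a) E[X] = 10.4000, Var(X) = 6.2400
(b) P(X = 7) = 0.065673
(c) P(X ≤ 14) = 0.948245
(d) P(7 ≤ X ≤ 14) = 0.892361

We have X ~ Binomial(n=26, p=0.4).

(a) Moments:
E[X] = 10.4000
Var(X) = 6.2400
σ = √Var(X) = 2.4980

(b) Point probability using PMF:
P(X = 7) = 0.065673

(c) Cumulative probability using CDF:
P(X ≤ 14) = F(14) = 0.948245

(d) Range probability:
P(7 ≤ X ≤ 14) = P(X ≤ 14) - P(X ≤ 6)
                   = F(14) - F(6)
                   = 0.948245 - 0.055884
                   = 0.892361

This means approximately 89.2% of outcomes fall in the interval [7, 14].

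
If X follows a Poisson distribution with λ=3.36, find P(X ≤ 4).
0.751588

We have X ~ Poisson(λ=3.36).

The CDF gives us P(X ≤ k).

Using the CDF:
P(X ≤ 4) = 0.751588

This means there's approximately a 75.2% chance that X is at most 4.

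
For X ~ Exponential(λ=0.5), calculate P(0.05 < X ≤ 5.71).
0.917754

We have X ~ Exponential(λ=0.5).

To find P(0.05 < X ≤ 5.71), we use:
P(0.05 < X ≤ 5.71) = P(X ≤ 5.71) - P(X ≤ 0.05)
                 = F(5.71) - F(0.05)
                 = 0.942444 - 0.024690
                 = 0.917754

So there's approximately a 91.8% chance that X falls in this range.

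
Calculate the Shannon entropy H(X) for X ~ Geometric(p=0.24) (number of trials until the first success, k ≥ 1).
2.2962 nats

We have X ~ Geometric(p=0.24) (number of trials until the first success, k ≥ 1).

The Shannon entropy measures the uncertainty or information content of the distribution.

For a Geometric distribution with p=0.24 (number of trials until the first success, k ≥ 1):
H(X) = 2.2962 nats

(In bits, this would be 3.3127 bits.)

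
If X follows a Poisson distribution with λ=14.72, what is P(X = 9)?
0.036190

We have X ~ Poisson(λ=14.72).

For a Poisson distribution, the PMF gives us the probability of each outcome.

Using the PMF formula:
P(X = 9) = 0.036190

Rounded to 4 decimal places: 0.0362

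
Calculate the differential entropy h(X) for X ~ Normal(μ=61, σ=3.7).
2.7273 nats

We have X ~ Normal(μ=61, σ=3.7).

The differential entropy measures the uncertainty or information content of the distribution.

For a Normal distribution with μ=61, σ=3.7:
h(X) = 2.7273 nats

(In bits, this would be 3.9346 bits.)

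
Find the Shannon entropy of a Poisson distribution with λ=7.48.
2.4130 nats

We have X ~ Poisson(λ=7.48).

The Shannon entropy measures the uncertainty or information content of the distribution.

For a Poisson distribution with λ=7.48:
H(X) = 2.4130 nats

(In bits, this would be 3.4812 bits.)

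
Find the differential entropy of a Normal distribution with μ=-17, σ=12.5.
3.9447 nats

We have X ~ Normal(μ=-17, σ=12.5).

The differential entropy measures the uncertainty or information content of the distribution.

For a Normal distribution with μ=-17, σ=12.5:
h(X) = 3.9447 nats

(In bits, this would be 5.6910 bits.)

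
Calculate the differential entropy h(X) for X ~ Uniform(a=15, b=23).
2.0794 nats

We have X ~ Uniform(a=15, b=23).

The differential entropy measures the uncertainty or information content of the distribution.

For a Uniform distribution with a=15, b=23:
h(X) = 2.0794 nats

(In bits, this would be 3.0000 bits.)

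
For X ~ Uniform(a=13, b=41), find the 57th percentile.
28.9600

We have X ~ Uniform(a=13, b=41).

We want to find x such that P(X ≤ x) = 0.57.

This is the 57th percentile, which means 57% of values fall below this point.

Using the inverse CDF (quantile function):
x = F⁻¹(0.57) = 28.9600

Verification: P(X ≤ 28.9600) = 0.57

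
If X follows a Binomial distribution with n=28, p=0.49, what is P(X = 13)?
0.144365

We have X ~ Binomial(n=28, p=0.49).

For a Binomial distribution, the PMF gives us the probability of each outcome.

Using the PMF formula:
P(X = 13) = 0.144365

Rounded to 4 decimal places: 0.1444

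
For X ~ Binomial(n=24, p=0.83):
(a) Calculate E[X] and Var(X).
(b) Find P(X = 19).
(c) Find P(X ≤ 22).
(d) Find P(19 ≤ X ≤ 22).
(a) E[X] = 19.9200, Var(X) = 3.3864
(b) P(X = 19) = 0.175048
(c) P(X ≤ 22) = 0.932411
(d) P(19 ≤ X ≤ 22) = 0.719700

We have X ~ Binomial(n=24, p=0.83).

(a) Moments:
E[X] = 19.9200
Var(X) = 3.3864
σ = √Var(X) = 1.8402

(b) Point probability using PMF:
P(X = 19) = 0.175048

(c) Cumulative probability using CDF:
P(X ≤ 22) = F(22) = 0.932411

(d) Range probability:
P(19 ≤ X ≤ 22) = P(X ≤ 22) - P(X ≤ 18)
                   = F(22) - F(18)
                   = 0.932411 - 0.212711
                   = 0.719700

This means approximately 72.0% of outcomes fall in the interval [19, 22].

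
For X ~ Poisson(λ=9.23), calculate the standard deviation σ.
3.0381

We have X ~ Poisson(λ=9.23).

For a Poisson distribution with λ=9.23:
σ = √Var(X) = 3.0381

The standard deviation is the square root of the variance.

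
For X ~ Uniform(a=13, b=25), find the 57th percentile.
19.8400

We have X ~ Uniform(a=13, b=25).

We want to find x such that P(X ≤ x) = 0.57.

This is the 57th percentile, which means 57% of values fall below this point.

Using the inverse CDF (quantile function):
x = F⁻¹(0.57) = 19.8400

Verification: P(X ≤ 19.8400) = 0.57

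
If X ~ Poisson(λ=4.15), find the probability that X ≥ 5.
0.400441

We have X ~ Poisson(λ=4.15).

For discrete distributions, P(X ≥ 5) = 1 - P(X ≤ 4).

P(X ≤ 4) = 0.599559
P(X ≥ 5) = 1 - 0.599559 = 0.400441

So there's approximately a 40.0% chance that X is at least 5.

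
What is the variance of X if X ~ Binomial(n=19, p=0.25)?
3.5625

We have X ~ Binomial(n=19, p=0.25).

For a Binomial distribution with n=19, p=0.25:
Var(X) = 3.5625

The variance measures the spread of the distribution around the mean.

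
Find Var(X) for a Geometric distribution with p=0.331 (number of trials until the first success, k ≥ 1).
6.1062

We have X ~ Geometric(p=0.331) (number of trials until the first success, k ≥ 1).

For a Geometric distribution with p=0.331 (number of trials until the first success, k ≥ 1):
Var(X) = 6.1062

The variance measures the spread of the distribution around the mean.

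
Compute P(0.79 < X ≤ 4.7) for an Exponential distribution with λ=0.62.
0.558491

We have X ~ Exponential(λ=0.62).

To find P(0.79 < X ≤ 4.7), we use:
P(0.79 < X ≤ 4.7) = P(X ≤ 4.7) - P(X ≤ 0.79)
                 = F(4.7) - F(0.79)
                 = 0.945742 - 0.387251
                 = 0.558491

So there's approximately a 55.8% chance that X falls in this range.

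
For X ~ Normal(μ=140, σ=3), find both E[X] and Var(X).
E[X] = 140.0000, Var(X) = 9.0000

We have X ~ Normal(μ=140, σ=3).

For a Normal distribution with μ=140, σ=3:

Expected value:
E[X] = 140.0000

Variance:
Var(X) = 9.0000

Standard deviation:
σ = √Var(X) = 3.0000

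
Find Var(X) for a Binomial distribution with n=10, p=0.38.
2.3560

We have X ~ Binomial(n=10, p=0.38).

For a Binomial distribution with n=10, p=0.38:
Var(X) = 2.3560

The variance measures the spread of the distribution around the mean.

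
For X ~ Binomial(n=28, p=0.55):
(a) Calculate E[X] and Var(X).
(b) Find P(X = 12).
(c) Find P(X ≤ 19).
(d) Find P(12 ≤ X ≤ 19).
(a) E[X] = 15.4000, Var(X) = 6.9300
(b) P(X = 12) = 0.065908
(c) P(X ≤ 19) = 0.942245
(d) P(12 ≤ X ≤ 19) = 0.872687

We have X ~ Binomial(n=28, p=0.55).

(a) Moments:
E[X] = 15.4000
Var(X) = 6.9300
σ = √Var(X) = 2.6325

(b) Point probability using PMF:
P(X = 12) = 0.065908

(c) Cumulative probability using CDF:
P(X ≤ 19) = F(19) = 0.942245

(d) Range probability:
P(12 ≤ X ≤ 19) = P(X ≤ 19) - P(X ≤ 11)
                   = F(19) - F(11)
                   = 0.942245 - 0.069558
                   = 0.872687

This means approximately 87.3% of outcomes fall in the interval [12, 19].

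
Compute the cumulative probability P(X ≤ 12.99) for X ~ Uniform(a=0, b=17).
0.764118

We have X ~ Uniform(a=0, b=17).

The CDF gives us P(X ≤ k).

Using the CDF:
P(X ≤ 12.99) = 0.764118

This means there's approximately a 76.4% chance that X is at most 12.99.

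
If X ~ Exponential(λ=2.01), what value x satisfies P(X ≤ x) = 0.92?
1.2566

We have X ~ Exponential(λ=2.01).

We want to find x such that P(X ≤ x) = 0.92.

This is the 92nd percentile, which means 92% of values fall below this point.

Using the inverse CDF (quantile function):
x = F⁻¹(0.92) = 1.2566

Verification: P(X ≤ 1.2566) = 0.92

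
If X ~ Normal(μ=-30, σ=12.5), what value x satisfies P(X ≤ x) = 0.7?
-23.4450

We have X ~ Normal(μ=-30, σ=12.5).

We want to find x such that P(X ≤ x) = 0.7.

This is the 70th percentile, which means 70% of values fall below this point.

Using the inverse CDF (quantile function):
x = F⁻¹(0.7) = -23.4450

Verification: P(X ≤ -23.4450) = 0.7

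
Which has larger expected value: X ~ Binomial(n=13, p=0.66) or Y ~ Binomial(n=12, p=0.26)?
X has larger mean (8.5800 > 3.1200)

Compute the expected value for each distribution:

X ~ Binomial(n=13, p=0.66):
E[X] = 8.5800

Y ~ Binomial(n=12, p=0.26):
E[Y] = 3.1200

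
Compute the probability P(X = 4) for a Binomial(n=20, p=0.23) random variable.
0.207041

We have X ~ Binomial(n=20, p=0.23).

For a Binomial distribution, the PMF gives us the probability of each outcome.

Using the PMF formula:
P(X = 4) = 0.207041

Rounded to 4 decimal places: 0.2070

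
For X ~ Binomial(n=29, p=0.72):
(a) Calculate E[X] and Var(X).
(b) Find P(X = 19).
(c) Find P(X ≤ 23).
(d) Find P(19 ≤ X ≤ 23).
(a) E[X] = 20.8800, Var(X) = 5.8464
(b) P(X = 19) = 0.115499
(c) P(X ≤ 23) = 0.862385
(d) P(19 ≤ X ≤ 23) = 0.700434

We have X ~ Binomial(n=29, p=0.72).

(a) Moments:
E[X] = 20.8800
Var(X) = 5.8464
σ = √Var(X) = 2.4179

(b) Point probability using PMF:
P(X = 19) = 0.115499

(c) Cumulative probability using CDF:
P(X ≤ 23) = F(23) = 0.862385

(d) Range probability:
P(19 ≤ X ≤ 23) = P(X ≤ 23) - P(X ≤ 18)
                   = F(23) - F(18)
                   = 0.862385 - 0.161951
                   = 0.700434

This means approximately 70.0% of outcomes fall in the interval [19, 23].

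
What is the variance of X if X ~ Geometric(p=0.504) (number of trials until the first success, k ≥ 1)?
1.9526

We have X ~ Geometric(p=0.504) (number of trials until the first success, k ≥ 1).

For a Geometric distribution with p=0.504 (number of trials until the first success, k ≥ 1):
Var(X) = 1.9526

The variance measures the spread of the distribution around the mean.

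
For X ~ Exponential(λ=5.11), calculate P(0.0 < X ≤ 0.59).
0.950949

We have X ~ Exponential(λ=5.11).

To find P(0.0 < X ≤ 0.59), we use:
P(0.0 < X ≤ 0.59) = P(X ≤ 0.59) - P(X ≤ 0.0)
                 = F(0.59) - F(0.0)
                 = 0.950949 - 0.000000
                 = 0.950949

So there's approximately a 95.1% chance that X falls in this range.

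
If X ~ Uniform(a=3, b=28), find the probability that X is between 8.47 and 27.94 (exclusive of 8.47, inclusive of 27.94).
0.778800

We have X ~ Uniform(a=3, b=28).

To find P(8.47 < X ≤ 27.94), we use:
P(8.47 < X ≤ 27.94) = P(X ≤ 27.94) - P(X ≤ 8.47)
                 = F(27.94) - F(8.47)
                 = 0.997600 - 0.218800
                 = 0.778800

So there's approximately a 77.9% chance that X falls in this range.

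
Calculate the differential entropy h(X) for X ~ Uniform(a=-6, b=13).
2.9444 nats

We have X ~ Uniform(a=-6, b=13).

The differential entropy measures the uncertainty or information content of the distribution.

For a Uniform distribution with a=-6, b=13:
h(X) = 2.9444 nats

(In bits, this would be 4.2479 bits.)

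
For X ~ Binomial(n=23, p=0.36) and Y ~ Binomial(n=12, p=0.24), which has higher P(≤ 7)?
Y has higher probability (P(Y ≤ 7) = 0.9979 > P(X ≤ 7) = 0.3748)

Compute P(≤ 7) for each distribution:

X ~ Binomial(n=23, p=0.36):
P(X ≤ 7) = 0.3748

Y ~ Binomial(n=12, p=0.24):
P(Y ≤ 7) = 0.9979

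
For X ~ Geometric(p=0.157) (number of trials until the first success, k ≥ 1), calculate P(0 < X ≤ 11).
0.847207

We have X ~ Geometric(p=0.157) (number of trials until the first success, k ≥ 1).

To find P(0 < X ≤ 11), we use:
P(0 < X ≤ 11) = P(X ≤ 11) - P(X ≤ 0)
                 = F(11) - F(0)
                 = 0.847207 - 0.000000
                 = 0.847207

So there's approximately a 84.7% chance that X falls in this range.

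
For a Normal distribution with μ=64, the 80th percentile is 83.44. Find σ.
σ = 23.0983

For X ~ Normal(μ, σ), the p-th percentile satisfies x = μ + z_p × σ,
where z_p = Φ⁻¹(p) is the standard normal quantile.

Step 1: z_{0.8} = Φ⁻¹(0.8) = 0.8416

Step 2: Solve for σ:
83.44 = 64 + 0.8416 × σ
σ = (83.44 - 64) / 0.8416
σ = 19.44 / 0.8416
σ = 23.0983

Verification: μ + z × σ = 64 + 0.8416 × 23.0983 = 83.44 ✓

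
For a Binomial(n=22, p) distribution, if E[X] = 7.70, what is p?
p = 0.35

For a Binomial(n, p) distribution:
E[X] = n × p

Given n = 22 and E[X] = 7.70:
7.70 = 22 × p
p = 7.70 / 22 = 0.35

Verification: Binomial(22, 0.35) has E[X] = 7.70 ✓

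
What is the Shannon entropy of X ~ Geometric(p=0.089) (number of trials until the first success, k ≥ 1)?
3.3732 nats

We have X ~ Geometric(p=0.089) (number of trials until the first success, k ≥ 1).

The Shannon entropy measures the uncertainty or information content of the distribution.

For a Geometric distribution with p=0.089 (number of trials until the first success, k ≥ 1):
H(X) = 3.3732 nats

(In bits, this would be 4.8666 bits.)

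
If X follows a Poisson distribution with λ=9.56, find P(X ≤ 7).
0.262490

We have X ~ Poisson(λ=9.56).

The CDF gives us P(X ≤ k).

Using the CDF:
P(X ≤ 7) = 0.262490

This means there's approximately a 26.2% chance that X is at most 7.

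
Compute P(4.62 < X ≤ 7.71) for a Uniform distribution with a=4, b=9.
0.618000

We have X ~ Uniform(a=4, b=9).

To find P(4.62 < X ≤ 7.71), we use:
P(4.62 < X ≤ 7.71) = P(X ≤ 7.71) - P(X ≤ 4.62)
                 = F(7.71) - F(4.62)
                 = 0.742000 - 0.124000
                 = 0.618000

So there's approximately a 61.8% chance that X falls in this range.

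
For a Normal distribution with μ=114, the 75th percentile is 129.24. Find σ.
σ = 22.5949

For X ~ Normal(μ, σ), the p-th percentile satisfies x = μ + z_p × σ,
where z_p = Φ⁻¹(p) is the standard normal quantile.

Step 1: z_{0.75} = Φ⁻¹(0.75) = 0.6745

Step 2: Solve for σ:
129.24 = 114 + 0.6745 × σ
σ = (129.24 - 114) / 0.6745
σ = 15.24 / 0.6745
σ = 22.5949

Verification: μ + z × σ = 114 + 0.6745 × 22.5949 = 129.24 ✓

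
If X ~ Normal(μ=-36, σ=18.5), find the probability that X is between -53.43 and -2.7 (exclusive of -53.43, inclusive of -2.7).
0.791015

We have X ~ Normal(μ=-36, σ=18.5).

To find P(-53.43 < X ≤ -2.7), we use:
P(-53.43 < X ≤ -2.7) = P(X ≤ -2.7) - P(X ≤ -53.43)
                 = F(-2.7) - F(-53.43)
                 = 0.964070 - 0.173055
                 = 0.791015

So there's approximately a 79.1% chance that X falls in this range.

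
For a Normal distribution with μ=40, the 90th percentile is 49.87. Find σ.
σ = 7.7016

For X ~ Normal(μ, σ), the p-th percentile satisfies x = μ + z_p × σ,
where z_p = Φ⁻¹(p) is the standard normal quantile.

Step 1: z_{0.9} = Φ⁻¹(0.9) = 1.2816

Step 2: Solve for σ:
49.87 = 40 + 1.2816 × σ
σ = (49.87 - 40) / 1.2816
σ = 9.87 / 1.2816
σ = 7.7016

Verification: μ + z × σ = 40 + 1.2816 × 7.7016 = 49.87 ✓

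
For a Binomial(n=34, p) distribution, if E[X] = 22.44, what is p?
p = 0.66

For a Binomial(n, p) distribution:
E[X] = n × p

Given n = 34 and E[X] = 22.44:
22.44 = 34 × p
p = 22.44 / 34 = 0.66

Verification: Binomial(34, 0.66) has E[X] = 22.44 ✓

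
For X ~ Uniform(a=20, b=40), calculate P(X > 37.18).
0.141000

We have X ~ Uniform(a=20, b=40).

P(X > 37.18) = 1 - P(X ≤ 37.18)
                = 1 - F(37.18)
                = 1 - 0.859000
                = 0.141000

So there's approximately a 14.1% chance that X exceeds 37.18.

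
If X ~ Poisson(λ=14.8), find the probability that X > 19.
0.113930

We have X ~ Poisson(λ=14.8).

P(X > 19) = 1 - P(X ≤ 19)
                = 1 - F(19)
                = 1 - 0.886070
                = 0.113930

So there's approximately a 11.4% chance that X exceeds 19.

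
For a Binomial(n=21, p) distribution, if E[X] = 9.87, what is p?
p = 0.47

For a Binomial(n, p) distribution:
E[X] = n × p

Given n = 21 and E[X] = 9.87:
9.87 = 21 × p
p = 9.87 / 21 = 0.47

Verification: Binomial(21, 0.47) has E[X] = 9.87 ✓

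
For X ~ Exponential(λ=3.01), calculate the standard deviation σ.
0.3322

We have X ~ Exponential(λ=3.01).

For an Exponential distribution with λ=3.01:
σ = √Var(X) = 0.3322

The standard deviation is the square root of the variance.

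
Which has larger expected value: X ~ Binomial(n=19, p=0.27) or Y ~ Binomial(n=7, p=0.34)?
X has larger mean (5.1300 > 2.3800)

Compute the expected value for each distribution:

X ~ Binomial(n=19, p=0.27):
E[X] = 5.1300

Y ~ Binomial(n=7, p=0.34):
E[Y] = 2.3800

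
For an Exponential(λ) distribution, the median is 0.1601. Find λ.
λ = 4.3295

For X ~ Exponential(λ), the CDF is F(x) = 1 - e^(-λx).
The median m satisfies F(m) = 0.5:
1 - e^(-λm) = 0.5
e^(-λm) = 0.5
λm = ln(2)
m = ln(2) / λ

Given m = 0.1601:
λ = ln(2) / 0.1601 = 0.693147 / 0.1601 = 4.3295

Verification: ln(2) / 4.3295 = 0.1601 ✓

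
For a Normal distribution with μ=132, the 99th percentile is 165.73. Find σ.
σ = 14.4991

For X ~ Normal(μ, σ), the p-th percentile satisfies x = μ + z_p × σ,
where z_p = Φ⁻¹(p) is the standard normal quantile.

Step 1: z_{0.99} = Φ⁻¹(0.99) = 2.3263

Step 2: Solve for σ:
165.73 = 132 + 2.3263 × σ
σ = (165.73 - 132) / 2.3263
σ = 33.73 / 2.3263
σ = 14.4991

Verification: μ + z × σ = 132 + 2.3263 × 14.4991 = 165.73 ✓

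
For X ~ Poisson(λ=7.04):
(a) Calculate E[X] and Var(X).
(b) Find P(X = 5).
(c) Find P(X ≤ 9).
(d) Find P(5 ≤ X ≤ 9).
(a) E[X] = 7.0400, Var(X) = 7.0400
(b) P(X = 5) = 0.126255
(c) P(X ≤ 9) = 0.826417
(d) P(5 ≤ X ≤ 9) = 0.657043

We have X ~ Poisson(λ=7.04).

(a) Moments:
E[X] = 7.0400
Var(X) = 7.0400
σ = √Var(X) = 2.6533

(b) Point probability using PMF:
P(X = 5) = 0.126255

(c) Cumulative probability using CDF:
P(X ≤ 9) = F(9) = 0.826417

(d) Range probability:
P(5 ≤ X ≤ 9) = P(X ≤ 9) - P(X ≤ 4)
                   = F(9) - F(4)
                   = 0.826417 - 0.169374
                   = 0.657043

This means approximately 65.7% of outcomes fall in the interval [5, 9].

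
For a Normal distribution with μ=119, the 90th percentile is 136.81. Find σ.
σ = 13.8972

For X ~ Normal(μ, σ), the p-th percentile satisfies x = μ + z_p × σ,
where z_p = Φ⁻¹(p) is the standard normal quantile.

Step 1: z_{0.9} = Φ⁻¹(0.9) = 1.2816

Step 2: Solve for σ:
136.81 = 119 + 1.2816 × σ
σ = (136.81 - 119) / 1.2816
σ = 17.81 / 1.2816
σ = 13.8972

Verification: μ + z × σ = 119 + 1.2816 × 13.8972 = 136.81 ✓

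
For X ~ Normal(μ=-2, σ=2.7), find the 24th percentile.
-3.9070

We have X ~ Normal(μ=-2, σ=2.7).

We want to find x such that P(X ≤ x) = 0.24.

This is the 24th percentile, which means 24% of values fall below this point.

Using the inverse CDF (quantile function):
x = F⁻¹(0.24) = -3.9070

Verification: P(X ≤ -3.9070) = 0.24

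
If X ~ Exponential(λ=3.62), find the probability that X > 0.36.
0.271661

We have X ~ Exponential(λ=3.62).

P(X > 0.36) = 1 - P(X ≤ 0.36)
                = 1 - F(0.36)
                = 1 - 0.728339
                = 0.271661

So there's approximately a 27.2% chance that X exceeds 0.36.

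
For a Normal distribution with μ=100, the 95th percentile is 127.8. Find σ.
σ = 16.9012

For X ~ Normal(μ, σ), the p-th percentile satisfies x = μ + z_p × σ,
where z_p = Φ⁻¹(p) is the standard normal quantile.

Step 1: z_{0.95} = Φ⁻¹(0.95) = 1.6449

Step 2: Solve for σ:
127.8 = 100 + 1.6449 × σ
σ = (127.8 - 100) / 1.6449
σ = 27.80 / 1.6449
σ = 16.9012

Verification: μ + z × σ = 100 + 1.6449 × 16.9012 = 127.80 ✓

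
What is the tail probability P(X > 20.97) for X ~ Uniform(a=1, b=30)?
0.311379

We have X ~ Uniform(a=1, b=30).

P(X > 20.97) = 1 - P(X ≤ 20.97)
                = 1 - F(20.97)
                = 1 - 0.688621
                = 0.311379

So there's approximately a 31.1% chance that X exceeds 20.97.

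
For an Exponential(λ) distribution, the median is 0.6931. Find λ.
λ = 1.0001

For X ~ Exponential(λ), the CDF is F(x) = 1 - e^(-λx).
The median m satisfies F(m) = 0.5:
1 - e^(-λm) = 0.5
e^(-λm) = 0.5
λm = ln(2)
m = ln(2) / λ

Given m = 0.6931:
λ = ln(2) / 0.6931 = 0.693147 / 0.6931 = 1.0001

Verification: ln(2) / 1.0001 = 0.6931 ✓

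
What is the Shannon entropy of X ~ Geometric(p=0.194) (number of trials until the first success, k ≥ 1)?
2.5359 nats

We have X ~ Geometric(p=0.194) (number of trials until the first success, k ≥ 1).

The Shannon entropy measures the uncertainty or information content of the distribution.

For a Geometric distribution with p=0.194 (number of trials until the first success, k ≥ 1):
H(X) = 2.5359 nats

(In bits, this would be 3.6586 bits.)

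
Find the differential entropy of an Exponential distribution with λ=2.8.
-0.0296 nats

We have X ~ Exponential(λ=2.8).

The differential entropy measures the uncertainty or information content of the distribution.

For an Exponential distribution with λ=2.8:
h(X) = -0.0296 nats

(In bits, this would be -0.0427 bits.)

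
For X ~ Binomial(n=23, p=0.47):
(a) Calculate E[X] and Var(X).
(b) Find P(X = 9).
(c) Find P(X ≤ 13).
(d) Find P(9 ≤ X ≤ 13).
(a) E[X] = 10.8100, Var(X) = 5.7293
(b) P(X = 9) = 0.126202
(c) P(X ≤ 13) = 0.869416
(d) P(9 ≤ X ≤ 13) = 0.701970

We have X ~ Binomial(n=23, p=0.47).

(a) Moments:
E[X] = 10.8100
Var(X) = 5.7293
σ = √Var(X) = 2.3936

(b) Point probability using PMF:
P(X = 9) = 0.126202

(c) Cumulative probability using CDF:
P(X ≤ 13) = F(13) = 0.869416

(d) Range probability:
P(9 ≤ X ≤ 13) = P(X ≤ 13) - P(X ≤ 8)
                   = F(13) - F(8)
                   = 0.869416 - 0.167446
                   = 0.701970

This means approximately 70.2% of outcomes fall in the interval [9, 13].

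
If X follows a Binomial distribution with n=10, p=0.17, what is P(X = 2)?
0.292911

We have X ~ Binomial(n=10, p=0.17).

For a Binomial distribution, the PMF gives us the probability of each outcome.

Using the PMF formula:
P(X = 2) = 0.292911

Rounded to 4 decimal places: 0.2929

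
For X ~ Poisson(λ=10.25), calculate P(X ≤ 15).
0.942029

We have X ~ Poisson(λ=10.25).

The CDF gives us P(X ≤ k).

Using the CDF:
P(X ≤ 15) = 0.942029

This means there's approximately a 94.2% chance that X is at most 15.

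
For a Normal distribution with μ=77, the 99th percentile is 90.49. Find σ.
σ = 5.7988

For X ~ Normal(μ, σ), the p-th percentile satisfies x = μ + z_p × σ,
where z_p = Φ⁻¹(p) is the standard normal quantile.

Step 1: z_{0.99} = Φ⁻¹(0.99) = 2.3263

Step 2: Solve for σ:
90.49 = 77 + 2.3263 × σ
σ = (90.49 - 77) / 2.3263
σ = 13.49 / 2.3263
σ = 5.7988

Verification: μ + z × σ = 77 + 2.3263 × 5.7988 = 90.49 ✓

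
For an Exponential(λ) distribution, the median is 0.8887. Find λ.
λ = 0.7800

For X ~ Exponential(λ), the CDF is F(x) = 1 - e^(-λx).
The median m satisfies F(m) = 0.5:
1 - e^(-λm) = 0.5
e^(-λm) = 0.5
λm = ln(2)
m = ln(2) / λ

Given m = 0.8887:
λ = ln(2) / 0.8887 = 0.693147 / 0.8887 = 0.7800

Verification: ln(2) / 0.7800 = 0.8887 ✓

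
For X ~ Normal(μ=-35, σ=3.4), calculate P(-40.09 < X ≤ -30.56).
0.837015

We have X ~ Normal(μ=-35, σ=3.4).

To find P(-40.09 < X ≤ -30.56), we use:
P(-40.09 < X ≤ -30.56) = P(X ≤ -30.56) - P(X ≤ -40.09)
                 = F(-30.56) - F(-40.09)
                 = 0.904204 - 0.067189
                 = 0.837015

So there's approximately a 83.7% chance that X falls in this range.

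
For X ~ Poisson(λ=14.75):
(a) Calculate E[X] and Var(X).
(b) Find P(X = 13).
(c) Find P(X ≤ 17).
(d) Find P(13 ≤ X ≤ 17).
(a) E[X] = 14.7500, Var(X) = 14.7500
(b) P(X = 13) = 0.098667
(c) P(X ≤ 17) = 0.769677
(d) P(13 ≤ X ≤ 17) = 0.480837

We have X ~ Poisson(λ=14.75).

(a) Moments:
E[X] = 14.7500
Var(X) = 14.7500
σ = √Var(X) = 3.8406

(b) Point probability using PMF:
P(X = 13) = 0.098667

(c) Cumulative probability using CDF:
P(X ≤ 17) = F(17) = 0.769677

(d) Range probability:
P(13 ≤ X ≤ 17) = P(X ≤ 17) - P(X ≤ 12)
                   = F(17) - F(12)
                   = 0.769677 - 0.288840
                   = 0.480837

This means approximately 48.1% of outcomes fall in the interval [13, 17].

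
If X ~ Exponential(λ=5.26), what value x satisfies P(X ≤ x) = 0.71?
0.2353

We have X ~ Exponential(λ=5.26).

We want to find x such that P(X ≤ x) = 0.71.

This is the 71st percentile, which means 71% of values fall below this point.

Using the inverse CDF (quantile function):
x = F⁻¹(0.71) = 0.2353

Verification: P(X ≤ 0.2353) = 0.71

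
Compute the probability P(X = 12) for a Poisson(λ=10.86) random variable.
0.107940

We have X ~ Poisson(λ=10.86).

For a Poisson distribution, the PMF gives us the probability of each outcome.

Using the PMF formula:
P(X = 12) = 0.107940

Rounded to 4 decimal places: 0.1079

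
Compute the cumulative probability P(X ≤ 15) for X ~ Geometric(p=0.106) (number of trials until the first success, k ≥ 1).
0.813764

We have X ~ Geometric(p=0.106) (number of trials until the first success, k ≥ 1).

The CDF gives us P(X ≤ k).

Using the CDF:
P(X ≤ 15) = 0.813764

This means there's approximately a 81.4% chance that X is at most 15.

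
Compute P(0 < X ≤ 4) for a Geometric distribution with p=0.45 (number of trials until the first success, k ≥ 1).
0.908494

We have X ~ Geometric(p=0.45) (number of trials until the first success, k ≥ 1).

To find P(0 < X ≤ 4), we use:
P(0 < X ≤ 4) = P(X ≤ 4) - P(X ≤ 0)
                 = F(4) - F(0)
                 = 0.908494 - 0.000000
                 = 0.908494

So there's approximately a 90.8% chance that X falls in this range.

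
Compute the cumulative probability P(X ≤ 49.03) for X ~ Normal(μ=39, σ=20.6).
0.686833

We have X ~ Normal(μ=39, σ=20.6).

The CDF gives us P(X ≤ k).

Using the CDF:
P(X ≤ 49.03) = 0.686833

This means there's approximately a 68.7% chance that X is at most 49.03.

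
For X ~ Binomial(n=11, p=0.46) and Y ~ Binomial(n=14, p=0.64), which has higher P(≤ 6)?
X has higher probability (P(X ≤ 6) = 0.8081 > P(Y ≤ 6) = 0.0876)

Compute P(≤ 6) for each distribution:

X ~ Binomial(n=11, p=0.46):
P(X ≤ 6) = 0.8081

Y ~ Binomial(n=14, p=0.64):
P(Y ≤ 6) = 0.0876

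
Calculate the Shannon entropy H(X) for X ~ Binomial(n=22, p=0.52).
2.2703 nats

We have X ~ Binomial(n=22, p=0.52).

The Shannon entropy measures the uncertainty or information content of the distribution.

For a Binomial distribution with n=22, p=0.52:
H(X) = 2.2703 nats

(In bits, this would be 3.2753 bits.)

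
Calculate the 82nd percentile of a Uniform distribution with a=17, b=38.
34.2200

We have X ~ Uniform(a=17, b=38).

We want to find x such that P(X ≤ x) = 0.82.

This is the 82nd percentile, which means 82% of values fall below this point.

Using the inverse CDF (quantile function):
x = F⁻¹(0.82) = 34.2200

Verification: P(X ≤ 34.2200) = 0.82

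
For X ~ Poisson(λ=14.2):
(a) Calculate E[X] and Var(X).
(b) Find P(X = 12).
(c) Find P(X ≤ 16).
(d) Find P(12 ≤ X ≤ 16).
(a) E[X] = 14.2000, Var(X) = 14.2000
(b) P(X = 12) = 0.095530
(c) P(X ≤ 16) = 0.738366
(d) P(12 ≤ X ≤ 16) = 0.494835

We have X ~ Poisson(λ=14.2).

(a) Moments:
E[X] = 14.2000
Var(X) = 14.2000
σ = √Var(X) = 3.7683

(b) Point probability using PMF:
P(X = 12) = 0.095530

(c) Cumulative probability using CDF:
P(X ≤ 16) = F(16) = 0.738366

(d) Range probability:
P(12 ≤ X ≤ 16) = P(X ≤ 16) - P(X ≤ 11)
                   = F(16) - F(11)
                   = 0.738366 - 0.243531
                   = 0.494835

This means approximately 49.5% of outcomes fall in the interval [12, 16].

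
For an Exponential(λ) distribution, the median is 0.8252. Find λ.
λ = 0.8400

For X ~ Exponential(λ), the CDF is F(x) = 1 - e^(-λx).
The median m satisfies F(m) = 0.5:
1 - e^(-λm) = 0.5
e^(-λm) = 0.5
λm = ln(2)
m = ln(2) / λ

Given m = 0.8252:
λ = ln(2) / 0.8252 = 0.693147 / 0.8252 = 0.8400

Verification: ln(2) / 0.8400 = 0.8252 ✓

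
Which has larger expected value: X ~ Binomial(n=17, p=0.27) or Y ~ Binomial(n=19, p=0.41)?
Y has larger mean (7.7900 > 4.5900)

Compute the expected value for each distribution:

X ~ Binomial(n=17, p=0.27):
E[X] = 4.5900

Y ~ Binomial(n=19, p=0.41):
E[Y] = 7.7900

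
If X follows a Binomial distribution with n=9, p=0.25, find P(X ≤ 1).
0.300339

We have X ~ Binomial(n=9, p=0.25).

The CDF gives us P(X ≤ k).

Using the CDF:
P(X ≤ 1) = 0.300339

This means there's approximately a 30.0% chance that X is at most 1.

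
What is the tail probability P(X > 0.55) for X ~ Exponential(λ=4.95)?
0.065710

We have X ~ Exponential(λ=4.95).

P(X > 0.55) = 1 - P(X ≤ 0.55)
                = 1 - F(0.55)
                = 1 - 0.934290
                = 0.065710

So there's approximately a 6.6% chance that X exceeds 0.55.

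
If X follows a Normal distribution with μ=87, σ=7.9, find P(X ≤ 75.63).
0.075041

We have X ~ Normal(μ=87, σ=7.9).

The CDF gives us P(X ≤ k).

Using the CDF:
P(X ≤ 75.63) = 0.075041

This means there's approximately a 7.5% chance that X is at most 75.63.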